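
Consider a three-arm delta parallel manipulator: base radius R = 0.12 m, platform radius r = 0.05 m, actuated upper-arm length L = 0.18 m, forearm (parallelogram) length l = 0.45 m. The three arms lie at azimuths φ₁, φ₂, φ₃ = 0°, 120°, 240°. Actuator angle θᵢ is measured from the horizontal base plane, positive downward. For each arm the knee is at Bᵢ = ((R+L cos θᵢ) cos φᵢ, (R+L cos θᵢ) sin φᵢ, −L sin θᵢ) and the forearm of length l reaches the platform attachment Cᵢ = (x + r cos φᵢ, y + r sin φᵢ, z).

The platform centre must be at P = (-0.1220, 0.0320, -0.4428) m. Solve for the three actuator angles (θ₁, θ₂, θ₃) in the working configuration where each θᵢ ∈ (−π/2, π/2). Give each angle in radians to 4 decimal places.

θ₁ = 0.7855, θ₂ = 0.1748, θ₃ = 0.3492

φ1=0.0° → target in arm frame (-0.1220, 0.0320)
  A=0.1920, B=-0.4428, C=(l²−L²−A²−y'²−z²)/(2L)=-0.1774
  γ=atan2(-0.4428,0.1920)=-1.1617;  ψ=arccos(-0.3675)=1.9472;  θ1=γ+ψ≈0.7855
rotate P by −φ2: (0.0887, 0.0897, -0.4428)
  A=-0.0187, B=-0.4428, C=(l²−L²−A²−y'²−z²)/(2L)=-0.0954
  γ=atan2(-0.4428,-0.0187)=-1.6130;  ψ=arccos(-0.2154)=1.7879;  θ2=γ+ψ≈0.1748
rotate P by −φ3: (0.0333, -0.1217, -0.4428)
  A cos θ + B sin θ = C:  0.0367·cos θ + -0.4428·sin θ = -0.1170
  θ3 = atan2(B,A) + arccos(C/0.4443) = 0.3492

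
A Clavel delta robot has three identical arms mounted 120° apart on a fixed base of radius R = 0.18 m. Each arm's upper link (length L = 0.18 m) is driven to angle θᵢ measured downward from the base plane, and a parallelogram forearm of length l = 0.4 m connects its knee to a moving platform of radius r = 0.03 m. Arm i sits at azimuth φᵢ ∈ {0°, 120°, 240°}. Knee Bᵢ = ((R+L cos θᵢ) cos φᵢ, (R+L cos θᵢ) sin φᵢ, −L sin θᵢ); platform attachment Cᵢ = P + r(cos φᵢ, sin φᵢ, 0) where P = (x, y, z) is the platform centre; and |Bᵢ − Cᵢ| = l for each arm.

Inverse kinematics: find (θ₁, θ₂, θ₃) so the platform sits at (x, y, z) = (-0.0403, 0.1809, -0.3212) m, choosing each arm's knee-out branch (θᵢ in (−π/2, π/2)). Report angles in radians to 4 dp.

φ1=0.0° → target in arm frame (-0.0403, 0.1809)
  A=0.1903, B=-0.3212, C=(l²−L²−A²−y'²−z²)/(2L)=-0.1236
  √(A²+B²)=0.3733;  θ1 = -1.0359+1.9083 ≈ 0.8724
rotate P by −φ2: (0.1768, -0.0555, -0.3212)
  A=-0.0268, B=-0.3212, C=(l²−L²−A²−y'²−z²)/(2L)=0.0573
  √(A²+B²)=0.3223;  θ2 = -1.6541+1.3921 ≈ -0.2620
rotate P by −φ3: (-0.1365, -0.1254, -0.3212)
  A=0.2865, B=-0.3212, C=(l²−L²−A²−y'²−z²)/(2L)=-0.2038
  θ3 = atan2(B,A) + arccos(C/0.4304) = 1.2217

θ₁ = 0.8724, θ₂ = -0.2620, θ₃ = 1.2217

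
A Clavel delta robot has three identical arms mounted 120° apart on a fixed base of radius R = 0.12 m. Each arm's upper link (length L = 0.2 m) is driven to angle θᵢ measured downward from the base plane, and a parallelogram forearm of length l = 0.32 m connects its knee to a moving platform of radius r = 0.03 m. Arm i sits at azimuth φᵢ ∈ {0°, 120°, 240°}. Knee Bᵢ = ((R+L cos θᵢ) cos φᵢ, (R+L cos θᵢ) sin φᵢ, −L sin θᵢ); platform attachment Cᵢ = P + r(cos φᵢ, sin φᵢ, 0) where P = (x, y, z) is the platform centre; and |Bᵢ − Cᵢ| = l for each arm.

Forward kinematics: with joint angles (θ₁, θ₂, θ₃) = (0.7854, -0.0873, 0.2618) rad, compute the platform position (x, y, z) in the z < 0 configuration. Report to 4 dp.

S1 = (0.2314·cos0.0°, 0.2314·sin0.0°, -0.1414) = (0.2314, 0.0000, -0.1414)
S2 = (0.2892·cos120.0°, 0.2892·sin120.0°, 0.0174) = (-0.1446, 0.2505, 0.0174)
S3 = (0.2832·cos240.0°, 0.2832·sin240.0°, -0.0518) = (-0.1416, -0.2452, -0.0518)
|S₂|²−|S₁|² = 0.0104;  |S₃|²−|S₁|² = 0.0093
plane₁₂: -0.7521x+0.5010y+0.3177z = 0.0104
det = 0.7426;  x = -0.0132+0.3308z,  y = 0.0010+-0.1376z
sphere 1 gives Az²+Bz+C=0 with A=1.1284, B=0.1207, C=-0.0226;  B²−4AC=0.1165;  roots -0.2047, 0.0977;  negative root z = -0.2047
x = -0.0809, y = 0.0292

(-0.0809, 0.0292, -0.2047)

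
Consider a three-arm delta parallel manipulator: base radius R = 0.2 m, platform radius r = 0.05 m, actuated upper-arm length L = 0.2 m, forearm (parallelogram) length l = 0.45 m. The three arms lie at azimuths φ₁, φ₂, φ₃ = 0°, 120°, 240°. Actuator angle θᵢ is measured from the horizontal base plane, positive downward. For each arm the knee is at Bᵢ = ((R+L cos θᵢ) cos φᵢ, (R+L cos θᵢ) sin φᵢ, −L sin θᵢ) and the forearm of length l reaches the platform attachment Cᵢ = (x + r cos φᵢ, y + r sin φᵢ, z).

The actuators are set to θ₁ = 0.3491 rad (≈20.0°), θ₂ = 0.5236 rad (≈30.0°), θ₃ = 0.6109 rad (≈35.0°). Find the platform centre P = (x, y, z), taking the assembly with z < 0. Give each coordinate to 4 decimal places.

(0.0376, 0.0136, -0.4032)

arm 1 at φ=0.0°: e+L cos θ1 = 0.3379;  S1 = (0.3379, 0.0000, -0.0684)
S2 = (0.3232·cos120.0°, 0.3232·sin120.0°, -0.1000) = (-0.1616, 0.2799, -0.1000)
φ3=240.0°: virtual centre (-0.1569, -0.2718, -0.1147), radius l
|S₂|²−|S₁|² = -0.0044;  |S₃|²−|S₁|² = -0.0072
plane₁₂: -0.9991x+0.5598y+-0.0632z = -0.0044
det = 1.0971;  x = 0.0059+-0.0786z,  y = 0.0026+-0.0274z
into |P−S₁|² = l²: 1.0069z² + 0.1889z + -0.0876 = 0;  Δ = 0.3883;  z = -0.4032 or 0.2156 → z<0 root = -0.4032
x = 0.0376, y = 0.0136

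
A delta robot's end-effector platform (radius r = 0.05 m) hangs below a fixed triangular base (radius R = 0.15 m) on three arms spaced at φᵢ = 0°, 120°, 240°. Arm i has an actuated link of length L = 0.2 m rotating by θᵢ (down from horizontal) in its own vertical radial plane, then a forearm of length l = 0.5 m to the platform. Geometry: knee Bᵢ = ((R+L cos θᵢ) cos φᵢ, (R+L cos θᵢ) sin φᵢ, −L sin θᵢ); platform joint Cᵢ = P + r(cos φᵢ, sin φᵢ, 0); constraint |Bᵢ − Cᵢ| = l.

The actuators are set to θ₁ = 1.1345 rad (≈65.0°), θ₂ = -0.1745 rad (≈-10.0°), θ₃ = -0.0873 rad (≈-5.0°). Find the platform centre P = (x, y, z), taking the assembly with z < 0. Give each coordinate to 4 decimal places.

(-0.2725, 0.0130, -0.3836)

φ1=0.0°: virtual centre (0.1845, 0.0000, -0.1813), radius l
φ2=120.0°: virtual centre (-0.1485, 0.2572, 0.0347), radius l
arm 3 at φ=240.0°: (R−r)+L cos θ3 = 0.2992;  S3 = (-0.1496, -0.2591, 0.0174)
subtract pairs → two planes through P
linear system: -0.6660x+0.5144y = 0.0225−0.4320z; -0.6683x+-0.5183y = 0.0229−0.3974z
det = 0.6889;  x = -0.0341+0.6217z,  y = -0.0004+-0.0348z
sphere 1 gives Az²+Bz+C=0 with A=1.3877, B=0.0908, C=-0.1694;  B²−4AC=0.9484;  roots -0.3836, 0.3182;  negative root z = -0.3836
x = -0.2725, y = 0.0130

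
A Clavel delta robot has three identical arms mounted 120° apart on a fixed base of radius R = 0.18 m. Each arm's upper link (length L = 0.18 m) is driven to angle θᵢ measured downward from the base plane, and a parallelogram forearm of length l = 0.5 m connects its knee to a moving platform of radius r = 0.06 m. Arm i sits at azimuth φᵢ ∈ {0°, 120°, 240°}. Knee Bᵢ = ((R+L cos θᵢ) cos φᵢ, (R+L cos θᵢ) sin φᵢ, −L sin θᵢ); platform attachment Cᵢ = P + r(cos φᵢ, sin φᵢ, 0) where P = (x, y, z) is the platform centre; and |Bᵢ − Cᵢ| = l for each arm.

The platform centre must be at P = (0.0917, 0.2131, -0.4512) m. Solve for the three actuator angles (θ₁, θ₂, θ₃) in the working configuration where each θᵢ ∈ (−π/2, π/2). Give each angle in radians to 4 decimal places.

arm 1 (φ=0.0°): x'=0.0917, y'=0.2131
  A cos θ + B sin θ = C:  0.0283·cos θ + -0.4512·sin θ = -0.0894
  θ1 = atan2(B,A) + arccos(C/0.4521) = 0.2618
φ2=120.0° → target in arm frame (0.1387, -0.1860)
  e−x'=-0.0187;  (l²−L²−(e−x')²−y'²−z²)/2L = -0.0581
  θ2 = atan2(B,A) + arccos(C/0.4516) = 0.0876
φ3=240.0° → target in arm frame (-0.2304, -0.0271)
  A cos θ + B sin θ = C:  0.3504·cos θ + -0.4512·sin θ = -0.3042
  √(A²+B²)=0.5713;  θ3 = -0.9105+2.1323 ≈ 1.2218

θ₁ = 0.2618, θ₂ = 0.0876, θ₃ = 1.2218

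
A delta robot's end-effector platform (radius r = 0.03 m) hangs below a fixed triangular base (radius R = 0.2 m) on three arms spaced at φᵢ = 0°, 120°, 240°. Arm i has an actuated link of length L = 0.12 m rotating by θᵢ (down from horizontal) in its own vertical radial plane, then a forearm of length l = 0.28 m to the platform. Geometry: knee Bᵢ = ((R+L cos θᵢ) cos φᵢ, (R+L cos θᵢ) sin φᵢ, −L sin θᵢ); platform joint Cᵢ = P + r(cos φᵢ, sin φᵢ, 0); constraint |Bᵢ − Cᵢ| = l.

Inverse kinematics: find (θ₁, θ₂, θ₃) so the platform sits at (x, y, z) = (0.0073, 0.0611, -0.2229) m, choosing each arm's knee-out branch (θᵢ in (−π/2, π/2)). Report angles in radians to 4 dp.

φ1=0.0° → target in arm frame (0.0073, 0.0611)
  A=0.1627, B=-0.2229, C=(l²−L²−A²−y'²−z²)/(2L)=-0.0662
  γ=atan2(-0.2229,0.1627)=-0.9403;  ψ=arccos(-0.2399)=1.8131;  θ1=γ+ψ≈0.8728
rotate P by −φ2: (0.0493, -0.0369, -0.2229)
  A=0.1207, B=-0.2229, C=(l²−L²−A²−y'²−z²)/(2L)=-0.0068
  √(A²+B²)=0.2535;  θ2 = -1.0744+1.5974 ≈ 0.5231
φ3=240.0° → target in arm frame (-0.0566, -0.0242)
  A cos θ + B sin θ = C:  0.2266·cos θ + -0.2229·sin θ = -0.1567
  θ3 = atan2(B,A) + arccos(C/0.3178) = 1.3090

θ₁ = 0.8728, θ₂ = 0.5231, θ₃ = 1.3090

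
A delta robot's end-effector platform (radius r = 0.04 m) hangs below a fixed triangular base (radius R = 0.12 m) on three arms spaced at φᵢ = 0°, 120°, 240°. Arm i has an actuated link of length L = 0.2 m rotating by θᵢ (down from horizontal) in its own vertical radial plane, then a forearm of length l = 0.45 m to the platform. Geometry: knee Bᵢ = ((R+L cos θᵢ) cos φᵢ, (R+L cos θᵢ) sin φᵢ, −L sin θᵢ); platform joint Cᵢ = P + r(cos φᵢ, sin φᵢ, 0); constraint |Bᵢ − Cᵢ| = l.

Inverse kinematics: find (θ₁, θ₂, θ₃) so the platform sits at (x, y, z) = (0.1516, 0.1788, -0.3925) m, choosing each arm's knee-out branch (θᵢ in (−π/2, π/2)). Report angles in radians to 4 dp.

φ1=0.0° → target in arm frame (0.1516, 0.1788)
  A cos θ + B sin θ = C:  -0.0716·cos θ + -0.3925·sin θ = -0.0716
  θ1 = atan2(B,A) + arccos(C/0.3990) = 0.0001
arm 2 (φ=120.0°): x'=0.0790, y'=-0.2207
  A cos θ + B sin θ = C:  0.0010·cos θ + -0.3925·sin θ = -0.1007
  γ=atan2(-0.3925,0.0010)=-1.5684;  ψ=arccos(-0.2564)=1.8301;  θ2=γ+ψ≈0.2618
arm 3 (φ=240.0°): x'=-0.2306, y'=0.0419
  A cos θ + B sin θ = C:  0.3106·cos θ + -0.3925·sin θ = -0.2245
  γ=atan2(-0.3925,0.3106)=-0.9013;  ψ=arccos(-0.4486)=2.0359;  θ3=γ+ψ≈1.1347

θ₁ = 0.0001, θ₂ = 0.2618, θ₃ = 1.1347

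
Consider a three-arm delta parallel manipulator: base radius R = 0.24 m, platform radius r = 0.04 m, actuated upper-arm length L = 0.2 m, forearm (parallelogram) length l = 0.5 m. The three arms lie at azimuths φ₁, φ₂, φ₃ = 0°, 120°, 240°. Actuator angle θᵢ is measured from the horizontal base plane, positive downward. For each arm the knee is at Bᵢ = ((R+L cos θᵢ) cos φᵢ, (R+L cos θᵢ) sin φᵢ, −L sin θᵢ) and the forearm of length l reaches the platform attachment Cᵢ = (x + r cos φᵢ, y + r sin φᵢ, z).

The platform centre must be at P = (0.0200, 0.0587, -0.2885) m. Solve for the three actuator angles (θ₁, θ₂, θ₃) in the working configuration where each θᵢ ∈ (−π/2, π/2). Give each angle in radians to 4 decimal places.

θ₁ = -0.1743, θ₂ = -0.3486, θ₃ = 0.3490

φ1=0.0° → target in arm frame (0.0200, 0.0587)
  A=0.1800, B=-0.2885, C=(l²−L²−A²−y'²−z²)/(2L)=0.2273
  γ=atan2(-0.2885,0.1800)=-1.0130;  ψ=arccos(0.6685)=0.8387;  θ1=γ+ψ≈-0.1743
φ2=120.0° → target in arm frame (0.0408, -0.0467)
  A cos θ + B sin θ = C:  0.1592·cos θ + -0.2885·sin θ = 0.2481
  γ=atan2(-0.2885,0.1592)=-1.0667;  ψ=arccos(0.7531)=0.7180;  θ2=γ+ψ≈-0.3486
arm 3 (φ=240.0°): x'=-0.0608, y'=-0.0120
  e−x'=0.2608;  (l²−L²−(e−x')²−y'²−z²)/2L = 0.1465
  θ3 = atan2(B,A) + arccos(C/0.3889) = 0.3490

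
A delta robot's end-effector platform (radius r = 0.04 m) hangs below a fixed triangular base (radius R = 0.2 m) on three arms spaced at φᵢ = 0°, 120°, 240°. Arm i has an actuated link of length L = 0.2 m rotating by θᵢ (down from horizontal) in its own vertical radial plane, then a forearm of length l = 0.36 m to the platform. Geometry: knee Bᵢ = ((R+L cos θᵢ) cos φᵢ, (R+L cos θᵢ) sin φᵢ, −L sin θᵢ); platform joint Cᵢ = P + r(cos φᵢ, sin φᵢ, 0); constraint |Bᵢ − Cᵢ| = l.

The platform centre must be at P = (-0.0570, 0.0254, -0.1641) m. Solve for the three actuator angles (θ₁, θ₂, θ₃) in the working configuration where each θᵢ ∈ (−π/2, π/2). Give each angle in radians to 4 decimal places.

φ1=0.0° → target in arm frame (-0.0570, 0.0254)
  e−x'=0.2170;  (l²−L²−(e−x')²−y'²−z²)/2L = 0.0373
  θ1 = atan2(B,A) + arccos(C/0.2721) = 0.7856
arm 2 (φ=120.0°): x'=0.0505, y'=0.0367
  A=0.1095, B=-0.1641, C=(l²−L²−A²−y'²−z²)/(2L)=0.1233
  γ=atan2(-0.1641,0.1095)=-0.9824;  ψ=arccos(0.6252)=0.8954;  θ2=γ+ψ≈-0.0870
arm 3 (φ=240.0°): x'=0.0065, y'=-0.0621
  A cos θ + B sin θ = C:  0.1535·cos θ + -0.1641·sin θ = 0.0881
  √(A²+B²)=0.2247;  θ3 = -0.8188+1.1677 ≈ 0.3489

θ₁ = 0.7856, θ₂ = -0.0870, θ₃ = 0.3489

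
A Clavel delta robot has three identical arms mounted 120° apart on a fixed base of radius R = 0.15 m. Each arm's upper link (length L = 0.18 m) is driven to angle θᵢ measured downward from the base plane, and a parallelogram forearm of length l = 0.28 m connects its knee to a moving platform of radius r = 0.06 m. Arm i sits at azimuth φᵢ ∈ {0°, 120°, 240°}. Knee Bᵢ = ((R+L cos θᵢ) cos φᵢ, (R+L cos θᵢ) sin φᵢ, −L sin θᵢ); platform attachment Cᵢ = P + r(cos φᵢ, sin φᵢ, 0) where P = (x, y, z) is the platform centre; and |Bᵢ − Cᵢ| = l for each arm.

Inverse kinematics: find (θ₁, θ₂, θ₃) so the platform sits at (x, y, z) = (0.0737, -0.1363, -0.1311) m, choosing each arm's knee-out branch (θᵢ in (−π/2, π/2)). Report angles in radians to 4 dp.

θ₁ = -0.0875, θ₂ = 1.3963, θ₃ = -0.1745

φ1=0.0° → target in arm frame (0.0737, -0.1363)
  e−x'=0.0163;  (l²−L²−(e−x')²−y'²−z²)/2L = 0.0277
  γ=atan2(-0.1311,0.0163)=-1.4471;  ψ=arccos(0.2096)=1.3596;  θ1=γ+ψ≈-0.0875
rotate P by −φ2: (-0.1549, 0.0043, -0.1311)
  e−x'=0.2449;  (l²−L²−(e−x')²−y'²−z²)/2L = -0.0866
  θ2 = atan2(B,A) + arccos(C/0.2778) = 1.3963
φ3=240.0° → target in arm frame (0.0812, 0.1320)
  e−x'=0.0088;  (l²−L²−(e−x')²−y'²−z²)/2L = 0.0314
  γ=atan2(-0.1311,0.0088)=-1.5037;  ψ=arccos(0.2393)=1.3292;  θ3=γ+ψ≈-0.1745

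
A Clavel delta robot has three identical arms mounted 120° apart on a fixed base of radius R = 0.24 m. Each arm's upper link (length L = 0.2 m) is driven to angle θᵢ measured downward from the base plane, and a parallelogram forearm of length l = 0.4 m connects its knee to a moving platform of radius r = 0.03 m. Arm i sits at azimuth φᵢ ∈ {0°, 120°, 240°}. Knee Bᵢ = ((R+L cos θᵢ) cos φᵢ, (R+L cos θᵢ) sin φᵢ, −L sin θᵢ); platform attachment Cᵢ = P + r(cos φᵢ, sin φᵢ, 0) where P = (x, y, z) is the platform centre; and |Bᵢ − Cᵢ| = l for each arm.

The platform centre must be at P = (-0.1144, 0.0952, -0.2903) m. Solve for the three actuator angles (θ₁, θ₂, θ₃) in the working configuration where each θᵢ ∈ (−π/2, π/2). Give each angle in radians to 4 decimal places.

φ1=0.0° → target in arm frame (-0.1144, 0.0952)
  A cos θ + B sin θ = C:  0.3244·cos θ + -0.2903·sin θ = -0.1964
  θ1 = atan2(B,A) + arccos(C/0.4353) = 1.3090
rotate P by −φ2: (0.1396, 0.0515, -0.2903)
  A=0.0704, B=-0.2903, C=(l²−L²−A²−y'²−z²)/(2L)=0.0703
  √(A²+B²)=0.2987;  θ2 = -1.3330+1.3332 ≈ 0.0001
rotate P by −φ3: (-0.0252, -0.1467, -0.2903)
  A cos θ + B sin θ = C:  0.2352·cos θ + -0.2903·sin θ = -0.1028
  √(A²+B²)=0.3737;  θ3 = -0.8898+1.8496 ≈ 0.9598

θ₁ = 1.3090, θ₂ = 0.0001, θ₃ = 0.9598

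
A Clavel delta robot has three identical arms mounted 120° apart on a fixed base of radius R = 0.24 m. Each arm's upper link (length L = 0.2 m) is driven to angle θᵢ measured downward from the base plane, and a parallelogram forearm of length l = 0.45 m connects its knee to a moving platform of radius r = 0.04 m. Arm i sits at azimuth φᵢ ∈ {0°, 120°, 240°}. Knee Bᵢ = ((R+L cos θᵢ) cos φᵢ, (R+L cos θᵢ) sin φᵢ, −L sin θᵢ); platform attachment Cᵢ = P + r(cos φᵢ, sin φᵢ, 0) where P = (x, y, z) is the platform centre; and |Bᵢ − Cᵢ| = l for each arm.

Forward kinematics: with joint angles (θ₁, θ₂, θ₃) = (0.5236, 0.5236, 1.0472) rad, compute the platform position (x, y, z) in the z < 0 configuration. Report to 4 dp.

(0.0450, 0.0779, -0.3978)

S1 = (0.3732·cos0.0°, 0.3732·sin0.0°, -0.1000) = (0.3732, 0.0000, -0.1000)
arm 2 at φ=120.0°: (R−r)+L cos θ2 = 0.3732;  S2 = (-0.1866, 0.3232, -0.1000)
φ3=240.0°: virtual centre (-0.1500, -0.2598, -0.1732), radius l
eliminate P² terms by subtracting sphere 1 from 2 and 3
linear system: -1.1196x+0.6464y = 0.0000−0.0000z; -1.0464x+-0.5196y = -0.0293−-0.1464z
Cramer: x(z) = 0.0150-0.0752z;  y(z) = 0.0261-0.1303z
sphere 1 gives Az²+Bz+C=0 with A=1.0226, B=0.2471, C=-0.0635;  B²−4AC=0.3210;  roots -0.3978, 0.1562;  negative root z = -0.3978
x = 0.0450, y = 0.0779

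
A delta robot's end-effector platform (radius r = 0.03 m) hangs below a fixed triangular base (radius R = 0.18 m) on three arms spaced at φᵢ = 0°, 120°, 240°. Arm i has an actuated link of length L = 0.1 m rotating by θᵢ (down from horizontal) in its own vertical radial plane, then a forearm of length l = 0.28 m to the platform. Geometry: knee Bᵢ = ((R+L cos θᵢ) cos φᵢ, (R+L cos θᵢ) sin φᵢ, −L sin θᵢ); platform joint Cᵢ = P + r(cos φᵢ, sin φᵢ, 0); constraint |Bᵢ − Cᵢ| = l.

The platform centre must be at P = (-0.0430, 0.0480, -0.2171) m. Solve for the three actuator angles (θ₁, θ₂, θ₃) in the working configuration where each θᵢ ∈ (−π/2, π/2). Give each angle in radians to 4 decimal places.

θ₁ = 1.0469, θ₂ = 0.0873, θ₃ = 0.8728

arm 1 (φ=0.0°): x'=-0.0430, y'=0.0480
  A=0.1930, B=-0.2171, C=(l²−L²−A²−y'²−z²)/(2L)=-0.0914
  √(A²+B²)=0.2905;  θ1 = -0.8441+1.8910 ≈ 1.0469
rotate P by −φ2: (0.0631, 0.0132, -0.2171)
  e−x'=0.0869;  (l²−L²−(e−x')²−y'²−z²)/2L = 0.0677
  θ2 = atan2(B,A) + arccos(C/0.2339) = 0.0873
arm 3 (φ=240.0°): x'=-0.0201, y'=-0.0612
  A cos θ + B sin θ = C:  0.1701·cos θ + -0.2171·sin θ = -0.0570
  γ=atan2(-0.2171,0.1701)=-0.9063;  ψ=arccos(-0.2068)=1.7791;  θ3=γ+ψ≈0.8728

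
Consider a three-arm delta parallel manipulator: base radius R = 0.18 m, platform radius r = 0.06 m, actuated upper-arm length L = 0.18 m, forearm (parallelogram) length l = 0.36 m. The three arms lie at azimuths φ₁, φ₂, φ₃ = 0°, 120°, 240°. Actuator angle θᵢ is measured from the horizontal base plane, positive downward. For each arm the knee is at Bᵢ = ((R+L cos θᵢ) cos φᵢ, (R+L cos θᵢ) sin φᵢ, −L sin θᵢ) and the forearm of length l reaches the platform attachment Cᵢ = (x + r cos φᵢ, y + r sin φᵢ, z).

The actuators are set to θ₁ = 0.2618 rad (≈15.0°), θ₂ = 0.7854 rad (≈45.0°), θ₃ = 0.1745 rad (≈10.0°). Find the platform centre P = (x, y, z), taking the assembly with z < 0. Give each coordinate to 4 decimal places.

arm 1 at φ=0.0°: (R−r)+L cos θ1 = 0.2939;  S1 = (0.2939, 0.0000, -0.0466)
S2 = (0.2473·cos120.0°, 0.2473·sin120.0°, -0.1273) = (-0.1236, 0.2141, -0.1273)
S3 = (0.2973·cos240.0°, 0.2973·sin240.0°, -0.0313) = (-0.1486, -0.2574, -0.0313)
eliminate P² terms by subtracting sphere 1 from 2 and 3
[-0.8350 0.4283 -0.1614]·P = -0.0112;  [-0.8850 -0.5149 0.0307]·P = 0.0008
Cramer: x(z) = 0.0067-0.0865z;  y(z) = -0.0131+0.2082z
quadratic in z: (1.0508)z²+(0.1374)z+(-0.0448)=0, √Δ=0.4551 → z ∈ {-0.2819, 0.1512}; z = -0.2819 (taking z<0)
x = 0.0311, y = -0.0718

(0.0311, -0.0718, -0.2819)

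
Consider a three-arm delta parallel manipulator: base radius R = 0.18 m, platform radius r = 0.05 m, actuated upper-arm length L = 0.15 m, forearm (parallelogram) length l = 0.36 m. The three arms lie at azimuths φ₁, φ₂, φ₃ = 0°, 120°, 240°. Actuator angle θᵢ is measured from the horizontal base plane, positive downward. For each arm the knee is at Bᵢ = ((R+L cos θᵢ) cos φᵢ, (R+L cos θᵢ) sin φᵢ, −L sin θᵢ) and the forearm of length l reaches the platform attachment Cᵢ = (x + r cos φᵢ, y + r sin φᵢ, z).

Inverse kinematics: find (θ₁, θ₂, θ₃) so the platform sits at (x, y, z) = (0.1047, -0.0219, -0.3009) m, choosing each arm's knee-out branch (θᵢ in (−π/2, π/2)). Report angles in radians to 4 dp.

θ₁ = -0.0874, θ₂ = 0.8726, θ₃ = 0.6980

rotate P by −φ1: (0.1047, -0.0219, -0.3009)
  e−x'=0.0253;  (l²−L²−(e−x')²−y'²−z²)/2L = 0.0515
  θ1 = atan2(B,A) + arccos(C/0.3020) = -0.0874
rotate P by −φ2: (-0.0713, -0.0797, -0.3009)
  A cos θ + B sin θ = C:  0.2013·cos θ + -0.3009·sin θ = -0.1011
  √(A²+B²)=0.3620;  θ2 = -0.9811+1.8538 ≈ 0.8726
arm 3 (φ=240.0°): x'=-0.0334, y'=0.1016
  A=0.1634, B=-0.3009, C=(l²−L²−A²−y'²−z²)/(2L)=-0.0682
  √(A²+B²)=0.3424;  θ3 = -1.0734+1.7713 ≈ 0.6980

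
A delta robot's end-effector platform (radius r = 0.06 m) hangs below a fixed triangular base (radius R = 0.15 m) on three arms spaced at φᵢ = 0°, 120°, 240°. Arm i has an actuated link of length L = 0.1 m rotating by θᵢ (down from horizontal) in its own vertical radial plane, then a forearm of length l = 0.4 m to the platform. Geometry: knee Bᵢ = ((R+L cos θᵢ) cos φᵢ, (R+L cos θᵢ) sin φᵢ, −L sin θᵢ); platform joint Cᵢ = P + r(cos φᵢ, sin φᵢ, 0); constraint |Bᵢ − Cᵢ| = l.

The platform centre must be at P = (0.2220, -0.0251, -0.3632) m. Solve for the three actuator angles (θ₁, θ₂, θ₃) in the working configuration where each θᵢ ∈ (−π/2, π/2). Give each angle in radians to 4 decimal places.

arm 1 (φ=0.0°): x'=0.2220, y'=-0.0251
  e−x'=-0.1320;  (l²−L²−(e−x')²−y'²−z²)/2L = 0.0002
  θ1 = atan2(B,A) + arccos(C/0.3864) = -0.3490
arm 2 (φ=120.0°): x'=-0.1327, y'=-0.1797
  A cos θ + B sin θ = C:  0.2227·cos θ + -0.3632·sin θ = -0.3191
  θ2 = atan2(B,A) + arccos(C/0.4261) = 1.3966
φ3=240.0° → target in arm frame (-0.0893, 0.2048)
  A cos θ + B sin θ = C:  0.1793·cos θ + -0.3632·sin θ = -0.2800
  √(A²+B²)=0.4050;  θ3 = -1.1123+2.3340 ≈ 1.2217

θ₁ = -0.3490, θ₂ = 1.3966, θ₃ = 1.2217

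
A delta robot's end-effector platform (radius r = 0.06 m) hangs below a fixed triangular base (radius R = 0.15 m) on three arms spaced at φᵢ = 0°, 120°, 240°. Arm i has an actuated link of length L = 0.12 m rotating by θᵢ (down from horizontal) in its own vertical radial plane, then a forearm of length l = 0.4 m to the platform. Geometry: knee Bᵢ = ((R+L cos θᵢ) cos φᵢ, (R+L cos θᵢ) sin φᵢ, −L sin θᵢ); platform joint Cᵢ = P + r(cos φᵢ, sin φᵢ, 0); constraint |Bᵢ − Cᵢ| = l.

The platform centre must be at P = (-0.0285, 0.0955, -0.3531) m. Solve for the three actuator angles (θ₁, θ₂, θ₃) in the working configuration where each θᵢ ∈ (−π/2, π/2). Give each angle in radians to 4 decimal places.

φ1=0.0° → target in arm frame (-0.0285, 0.0955)
  A=0.1185, B=-0.3531, C=(l²−L²−A²−y'²−z²)/(2L)=-0.0093
  θ1 = atan2(B,A) + arccos(C/0.3725) = 0.3489
rotate P by −φ2: (0.0970, -0.0231, -0.3531)
  e−x'=-0.0070;  (l²−L²−(e−x')²−y'²−z²)/2L = 0.0847
  √(A²+B²)=0.3532;  θ2 = -1.5905+1.3285 ≈ -0.2620
φ3=240.0° → target in arm frame (-0.0685, -0.0724)
  e−x'=0.1585;  (l²−L²−(e−x')²−y'²−z²)/2L = -0.0393
  θ3 = atan2(B,A) + arccos(C/0.3870) = 0.5236

θ₁ = 0.3489, θ₂ = -0.2620, θ₃ = 0.5236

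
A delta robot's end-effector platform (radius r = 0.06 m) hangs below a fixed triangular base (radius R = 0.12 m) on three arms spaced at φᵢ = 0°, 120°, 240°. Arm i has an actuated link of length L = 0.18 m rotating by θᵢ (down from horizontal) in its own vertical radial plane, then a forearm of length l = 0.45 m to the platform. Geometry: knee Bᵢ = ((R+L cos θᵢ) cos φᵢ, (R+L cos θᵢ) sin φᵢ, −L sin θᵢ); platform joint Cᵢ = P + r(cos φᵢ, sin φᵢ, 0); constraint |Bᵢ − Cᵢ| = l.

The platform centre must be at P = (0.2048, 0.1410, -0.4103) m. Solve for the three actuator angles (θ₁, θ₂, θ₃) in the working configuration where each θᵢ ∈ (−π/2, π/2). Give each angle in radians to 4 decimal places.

θ₁ = -0.0870, θ₂ = 0.5237, θ₃ = 1.1346

rotate P by −φ1: (0.2048, 0.1410, -0.4103)
  A=-0.1448, B=-0.4103, C=(l²−L²−A²−y'²−z²)/(2L)=-0.1086
  γ=atan2(-0.4103,-0.1448)=-1.9101;  ψ=arccos(-0.2496)=1.8230;  θ1=γ+ψ≈-0.0870
φ2=120.0° → target in arm frame (0.0197, -0.2479)
  A=0.0403, B=-0.4103, C=(l²−L²−A²−y'²−z²)/(2L)=-0.1703
  γ=atan2(-0.4103,0.0403)=-1.4729;  ψ=arccos(-0.4131)=1.9966;  θ2=γ+ψ≈0.5237
rotate P by −φ3: (-0.2245, 0.1069, -0.4103)
  e−x'=0.2845;  (l²−L²−(e−x')²−y'²−z²)/2L = -0.2517
  √(A²+B²)=0.4993;  θ3 = -0.9645+2.0991 ≈ 1.1346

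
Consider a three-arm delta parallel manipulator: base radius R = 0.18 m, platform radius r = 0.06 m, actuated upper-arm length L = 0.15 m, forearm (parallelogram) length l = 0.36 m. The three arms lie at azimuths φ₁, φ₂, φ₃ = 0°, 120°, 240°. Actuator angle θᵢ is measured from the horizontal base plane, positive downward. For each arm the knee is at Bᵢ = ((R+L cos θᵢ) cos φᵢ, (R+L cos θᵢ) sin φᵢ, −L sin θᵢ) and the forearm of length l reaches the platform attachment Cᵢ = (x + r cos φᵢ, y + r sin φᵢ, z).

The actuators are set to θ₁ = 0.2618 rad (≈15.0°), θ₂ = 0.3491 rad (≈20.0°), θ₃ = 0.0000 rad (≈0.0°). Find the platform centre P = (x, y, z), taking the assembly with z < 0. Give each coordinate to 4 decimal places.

(-0.0088, -0.0324, -0.2704)

S1 = (0.2649·cos0.0°, 0.2649·sin0.0°, -0.0388) = (0.2649, 0.0000, -0.0388)
φ2=120.0°: virtual centre (-0.1305, 0.2260, -0.0513), radius l
S3 = (0.2700·cos240.0°, 0.2700·sin240.0°, 0.0000) = (-0.1350, -0.2338, 0.0000)
eliminate P² terms by subtracting sphere 1 from 2 and 3
plane₁₂: -0.7907x+0.4520y+-0.0250z = -0.0009
det = 0.7313;  x = -0.0002+0.0320z,  y = -0.0024+0.1113z
into |P−S₁|² = l²: 1.0134z² + 0.0601z + -0.0578 = 0;  Δ = 0.2381;  z = -0.2704 or 0.2111 → z<0 root = -0.2704
x = -0.0088, y = -0.0324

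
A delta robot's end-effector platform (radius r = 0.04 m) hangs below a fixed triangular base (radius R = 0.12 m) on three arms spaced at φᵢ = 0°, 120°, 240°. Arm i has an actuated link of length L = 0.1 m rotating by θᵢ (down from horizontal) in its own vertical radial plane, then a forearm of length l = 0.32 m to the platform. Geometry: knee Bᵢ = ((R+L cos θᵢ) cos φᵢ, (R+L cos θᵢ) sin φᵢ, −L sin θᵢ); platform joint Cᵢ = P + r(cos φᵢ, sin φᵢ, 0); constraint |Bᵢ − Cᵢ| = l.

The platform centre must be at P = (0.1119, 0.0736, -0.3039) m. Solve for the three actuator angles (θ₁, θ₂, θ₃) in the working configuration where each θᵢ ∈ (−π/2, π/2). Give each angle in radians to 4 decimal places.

φ1=0.0° → target in arm frame (0.1119, 0.0736)
  e−x'=-0.0319;  (l²−L²−(e−x')²−y'²−z²)/2L = -0.0319
  √(A²+B²)=0.3056;  θ1 = -1.6754+1.6755 ≈ 0.0002
rotate P by −φ2: (0.0078, -0.1337, -0.3039)
  e−x'=0.0722;  (l²−L²−(e−x')²−y'²−z²)/2L = -0.1152
  θ2 = atan2(B,A) + arccos(C/0.3124) = 0.6111
φ3=240.0° → target in arm frame (-0.1197, 0.0601)
  e−x'=0.1997;  (l²−L²−(e−x')²−y'²−z²)/2L = -0.2172
  γ=atan2(-0.3039,0.1997)=-0.9895;  ψ=arccos(-0.5974)=2.2110;  θ3=γ+ψ≈1.2215

θ₁ = 0.0002, θ₂ = 0.6111, θ₃ = 1.2215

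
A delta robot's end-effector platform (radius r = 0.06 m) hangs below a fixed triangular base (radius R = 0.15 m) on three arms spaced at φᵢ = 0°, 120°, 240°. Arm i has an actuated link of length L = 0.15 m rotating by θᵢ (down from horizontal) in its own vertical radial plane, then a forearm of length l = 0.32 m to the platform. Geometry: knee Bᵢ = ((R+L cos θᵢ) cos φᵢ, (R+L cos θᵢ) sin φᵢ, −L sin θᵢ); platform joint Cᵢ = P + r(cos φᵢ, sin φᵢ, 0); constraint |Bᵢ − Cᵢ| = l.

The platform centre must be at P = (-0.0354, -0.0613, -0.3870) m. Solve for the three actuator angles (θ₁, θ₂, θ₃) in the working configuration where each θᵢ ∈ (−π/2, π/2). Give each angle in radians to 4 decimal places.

arm 1 (φ=0.0°): x'=-0.0354, y'=-0.0613
  A=0.1254, B=-0.3870, C=(l²−L²−A²−y'²−z²)/(2L)=-0.2978
  √(A²+B²)=0.4068;  θ1 = -1.2574+2.3922 ≈ 1.1348
arm 2 (φ=120.0°): x'=-0.0354, y'=0.0613
  A=0.1254, B=-0.3870, C=(l²−L²−A²−y'²−z²)/(2L)=-0.2978
  γ=atan2(-0.3870,0.1254)=-1.2575;  ψ=arccos(-0.7321)=2.3922;  θ2=γ+ψ≈1.1348
rotate P by −φ3: (0.0708, 0.0000, -0.3870)
  A cos θ + B sin θ = C:  0.0192·cos θ + -0.3870·sin θ = -0.2341
  √(A²+B²)=0.3875;  θ3 = -1.5212+2.2196 ≈ 0.6984

θ₁ = 1.1348, θ₂ = 1.1348, θ₃ = 0.6984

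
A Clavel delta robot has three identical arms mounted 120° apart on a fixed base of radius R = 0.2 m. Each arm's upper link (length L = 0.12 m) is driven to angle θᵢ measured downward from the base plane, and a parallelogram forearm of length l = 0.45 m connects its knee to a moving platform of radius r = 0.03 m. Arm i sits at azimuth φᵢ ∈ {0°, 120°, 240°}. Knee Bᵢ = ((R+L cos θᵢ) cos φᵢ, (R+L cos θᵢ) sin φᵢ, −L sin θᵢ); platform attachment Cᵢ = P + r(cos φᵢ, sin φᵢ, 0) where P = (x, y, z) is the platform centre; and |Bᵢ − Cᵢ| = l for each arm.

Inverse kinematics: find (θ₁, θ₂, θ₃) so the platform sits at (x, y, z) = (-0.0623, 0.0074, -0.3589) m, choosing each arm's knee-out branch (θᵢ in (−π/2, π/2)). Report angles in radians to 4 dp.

rotate P by −φ1: (-0.0623, 0.0074, -0.3589)
  A=0.2323, B=-0.3589, C=(l²−L²−A²−y'²−z²)/(2L)=0.0220
  γ=atan2(-0.3589,0.2323)=-0.9964;  ψ=arccos(0.0514)=1.5194;  θ1=γ+ψ≈0.5230
arm 2 (φ=120.0°): x'=0.0376, y'=0.0503
  e−x'=0.1324;  (l²−L²−(e−x')²−y'²−z²)/2L = 0.1634
  γ=atan2(-0.3589,0.1324)=-1.2173;  ψ=arccos(0.4272)=1.1294;  θ2=γ+ψ≈-0.0879
rotate P by −φ3: (0.0247, -0.0577, -0.3589)
  e−x'=0.1453;  (l²−L²−(e−x')²−y'²−z²)/2L = 0.1453
  γ=atan2(-0.3589,0.1453)=-1.1862;  ψ=arccos(0.3752)=1.1862;  θ3=γ+ψ≈-0.0001

θ₁ = 0.5230, θ₂ = -0.0879, θ₃ = -0.0001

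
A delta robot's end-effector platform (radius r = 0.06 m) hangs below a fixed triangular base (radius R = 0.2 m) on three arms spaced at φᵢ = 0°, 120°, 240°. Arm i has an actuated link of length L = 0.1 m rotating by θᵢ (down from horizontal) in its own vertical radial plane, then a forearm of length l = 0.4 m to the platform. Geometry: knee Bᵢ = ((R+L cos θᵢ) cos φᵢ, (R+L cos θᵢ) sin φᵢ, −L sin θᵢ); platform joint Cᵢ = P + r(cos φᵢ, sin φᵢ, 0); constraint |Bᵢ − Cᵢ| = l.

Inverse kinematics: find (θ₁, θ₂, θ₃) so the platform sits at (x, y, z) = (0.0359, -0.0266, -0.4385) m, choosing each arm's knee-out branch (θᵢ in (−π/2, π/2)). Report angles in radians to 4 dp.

θ₁ = 0.8730, θ₂ = 1.3092, θ₃ = 1.0471

rotate P by −φ1: (0.0359, -0.0266, -0.4385)
  e−x'=0.1041;  (l²−L²−(e−x')²−y'²−z²)/2L = -0.2691
  √(A²+B²)=0.4507;  θ1 = -1.3377+2.2108 ≈ 0.8730
arm 2 (φ=120.0°): x'=-0.0410, y'=-0.0178
  e−x'=0.1810;  (l²−L²−(e−x')²−y'²−z²)/2L = -0.3768
  γ=atan2(-0.4385,0.1810)=-1.1794;  ψ=arccos(-0.7942)=2.4886;  θ2=γ+ψ≈1.3092
φ3=240.0° → target in arm frame (0.0051, 0.0444)
  A cos θ + B sin θ = C:  0.1349·cos θ + -0.4385·sin θ = -0.3123
  √(A²+B²)=0.4588;  θ3 = -1.2723+2.3194 ≈ 1.0471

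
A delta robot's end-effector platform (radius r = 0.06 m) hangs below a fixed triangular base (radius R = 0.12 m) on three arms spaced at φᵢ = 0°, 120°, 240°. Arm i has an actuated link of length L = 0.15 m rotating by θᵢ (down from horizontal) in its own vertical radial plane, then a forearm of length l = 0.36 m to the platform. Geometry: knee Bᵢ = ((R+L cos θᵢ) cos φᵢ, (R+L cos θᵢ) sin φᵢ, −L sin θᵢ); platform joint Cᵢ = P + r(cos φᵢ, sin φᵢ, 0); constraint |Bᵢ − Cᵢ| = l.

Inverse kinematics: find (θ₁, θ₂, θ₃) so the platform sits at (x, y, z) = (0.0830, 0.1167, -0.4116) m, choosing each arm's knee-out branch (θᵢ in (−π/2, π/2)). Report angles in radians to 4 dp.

φ1=0.0° → target in arm frame (0.0830, 0.1167)
  e−x'=-0.0230;  (l²−L²−(e−x')²−y'²−z²)/2L = -0.2549
  θ1 = atan2(B,A) + arccos(C/0.4122) = 0.6107
rotate P by −φ2: (0.0596, -0.1302, -0.4116)
  A cos θ + B sin θ = C:  0.0004·cos θ + -0.4116·sin θ = -0.2642
  γ=atan2(-0.4116,0.0004)=-1.5697;  ψ=arccos(-0.6420)=2.2679;  θ2=γ+ψ≈0.6982
rotate P by −φ3: (-0.1426, 0.0135, -0.4116)
  A=0.2026, B=-0.4116, C=(l²−L²−A²−y'²−z²)/(2L)=-0.3451
  √(A²+B²)=0.4587;  θ3 = -1.1135+2.4223 ≈ 1.3088

θ₁ = 0.6107, θ₂ = 0.6982, θ₃ = 1.3088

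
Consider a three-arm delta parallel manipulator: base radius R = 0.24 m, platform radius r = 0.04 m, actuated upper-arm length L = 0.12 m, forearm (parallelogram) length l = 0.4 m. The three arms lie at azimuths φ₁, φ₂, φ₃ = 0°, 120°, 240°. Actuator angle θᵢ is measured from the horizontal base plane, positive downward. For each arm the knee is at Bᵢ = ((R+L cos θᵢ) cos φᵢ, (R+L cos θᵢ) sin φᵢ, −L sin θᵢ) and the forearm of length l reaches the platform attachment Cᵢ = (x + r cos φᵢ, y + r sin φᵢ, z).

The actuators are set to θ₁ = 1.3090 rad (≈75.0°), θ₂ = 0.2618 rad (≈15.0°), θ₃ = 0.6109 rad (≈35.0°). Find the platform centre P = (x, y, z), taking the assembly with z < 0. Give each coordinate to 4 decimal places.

(-0.0976, 0.0293, -0.3420)

O1 = (0.2311·cos0.0°, 0.2311·sin0.0°, -0.1159) = (0.2311, 0.0000, -0.1159)
O2 = (0.3159·cos120.0°, 0.3159·sin120.0°, -0.0311) = (-0.1580, 0.2736, -0.0311)
φ3=240.0°: virtual centre (-0.1491, -0.2583, -0.0688), radius l
subtract pairs → two planes through P
linear system: -0.7780x+0.5472y = 0.0339−0.1697z; -0.7604x+-0.5167y = 0.0269−0.0942z
Cramer: x(z) = -0.0394+0.1702z;  y(z) = 0.0060-0.0682z
sphere 1 gives Az²+Bz+C=0 with A=1.0336, B=0.1390, C=-0.0734;  B²−4AC=0.3226;  roots -0.3420, 0.2076;  negative root z = -0.3420
x = -0.0976, y = 0.0293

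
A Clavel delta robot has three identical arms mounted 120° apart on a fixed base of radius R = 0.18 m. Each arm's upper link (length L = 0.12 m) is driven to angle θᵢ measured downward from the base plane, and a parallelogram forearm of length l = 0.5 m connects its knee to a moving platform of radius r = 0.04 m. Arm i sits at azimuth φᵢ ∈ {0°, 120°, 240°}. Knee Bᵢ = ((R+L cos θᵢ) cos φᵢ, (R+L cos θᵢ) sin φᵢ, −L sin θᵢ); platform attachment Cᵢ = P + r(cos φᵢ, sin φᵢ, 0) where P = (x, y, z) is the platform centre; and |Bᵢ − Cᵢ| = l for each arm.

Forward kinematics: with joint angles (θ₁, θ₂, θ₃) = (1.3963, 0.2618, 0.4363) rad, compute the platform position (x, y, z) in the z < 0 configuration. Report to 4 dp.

(-0.1756, 0.0228, -0.4873)

φ1=0.0°: virtual centre (0.1608, 0.0000, -0.1182), radius l
arm 2 at φ=120.0°: e+L cos θ2 = 0.2559;  O2 = (-0.1280, 0.2216, -0.0311)
arm 3 at φ=240.0°: e+L cos θ3 = 0.2488;  O3 = (-0.1244, -0.2154, -0.0507)
subtract pairs → two planes through P
linear system: -0.5776x+0.4433y = 0.0266−0.1742z; -0.5704x+-0.4309y = 0.0246−0.1349z
det = 0.5017;  x = -0.0446+0.2689z,  y = 0.0019+-0.0428z
into |P−O₁|² = l²: 1.0741z² + 0.1257z + -0.1938 = 0;  Δ = 0.8485;  z = -0.4873 or 0.3703 → z<0 root = -0.4873
x = -0.1756, y = 0.0228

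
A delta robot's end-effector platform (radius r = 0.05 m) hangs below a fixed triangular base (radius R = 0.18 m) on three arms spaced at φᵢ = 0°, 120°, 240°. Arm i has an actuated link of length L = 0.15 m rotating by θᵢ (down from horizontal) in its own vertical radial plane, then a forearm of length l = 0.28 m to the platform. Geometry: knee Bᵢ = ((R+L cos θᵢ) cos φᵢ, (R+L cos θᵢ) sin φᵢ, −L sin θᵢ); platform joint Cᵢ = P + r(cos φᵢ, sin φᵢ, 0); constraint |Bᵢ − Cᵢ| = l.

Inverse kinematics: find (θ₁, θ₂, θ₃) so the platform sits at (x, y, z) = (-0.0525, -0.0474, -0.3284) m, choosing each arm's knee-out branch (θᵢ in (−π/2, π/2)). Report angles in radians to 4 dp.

θ₁ = 1.3960, θ₂ = 1.2214, θ₃ = 0.7853

arm 1 (φ=0.0°): x'=-0.0525, y'=-0.0474
  A cos θ + B sin θ = C:  0.1825·cos θ + -0.3284·sin θ = -0.2917
  θ1 = atan2(B,A) + arccos(C/0.3757) = 1.3960
arm 2 (φ=120.0°): x'=-0.0148, y'=0.0692
  e−x'=0.1448;  (l²−L²−(e−x')²−y'²−z²)/2L = -0.2590
  γ=atan2(-0.3284,0.1448)=-1.1555;  ψ=arccos(-0.7216)=2.3769;  θ2=γ+ψ≈1.2214
rotate P by −φ3: (0.0673, -0.0218, -0.3284)
  A=0.0627, B=-0.3284, C=(l²−L²−A²−y'²−z²)/(2L)=-0.1878
  θ3 = atan2(B,A) + arccos(C/0.3343) = 0.7853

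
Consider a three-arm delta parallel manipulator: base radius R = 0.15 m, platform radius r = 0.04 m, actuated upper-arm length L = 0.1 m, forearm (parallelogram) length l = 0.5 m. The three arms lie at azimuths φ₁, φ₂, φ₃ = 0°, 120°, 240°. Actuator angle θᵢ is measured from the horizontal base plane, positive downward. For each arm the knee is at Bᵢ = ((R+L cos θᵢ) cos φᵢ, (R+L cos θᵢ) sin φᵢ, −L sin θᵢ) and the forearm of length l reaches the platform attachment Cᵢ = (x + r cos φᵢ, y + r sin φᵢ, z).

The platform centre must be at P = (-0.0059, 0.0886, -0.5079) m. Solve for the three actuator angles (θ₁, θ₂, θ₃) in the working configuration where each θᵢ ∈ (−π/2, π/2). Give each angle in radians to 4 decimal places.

θ₁ = 0.6105, θ₂ = 0.2616, θ₃ = 0.8726

arm 1 (φ=0.0°): x'=-0.0059, y'=0.0886
  e−x'=0.1159;  (l²−L²−(e−x')²−y'²−z²)/2L = -0.1962
  θ1 = atan2(B,A) + arccos(C/0.5210) = 0.6105
φ2=120.0° → target in arm frame (0.0797, -0.0392)
  A cos θ + B sin θ = C:  0.0303·cos θ + -0.5079·sin θ = -0.1021
  θ2 = atan2(B,A) + arccos(C/0.5088) = 0.2616
φ3=240.0° → target in arm frame (-0.0738, -0.0494)
  e−x'=0.1838;  (l²−L²−(e−x')²−y'²−z²)/2L = -0.2709
  θ3 = atan2(B,A) + arccos(C/0.5401) = 0.8726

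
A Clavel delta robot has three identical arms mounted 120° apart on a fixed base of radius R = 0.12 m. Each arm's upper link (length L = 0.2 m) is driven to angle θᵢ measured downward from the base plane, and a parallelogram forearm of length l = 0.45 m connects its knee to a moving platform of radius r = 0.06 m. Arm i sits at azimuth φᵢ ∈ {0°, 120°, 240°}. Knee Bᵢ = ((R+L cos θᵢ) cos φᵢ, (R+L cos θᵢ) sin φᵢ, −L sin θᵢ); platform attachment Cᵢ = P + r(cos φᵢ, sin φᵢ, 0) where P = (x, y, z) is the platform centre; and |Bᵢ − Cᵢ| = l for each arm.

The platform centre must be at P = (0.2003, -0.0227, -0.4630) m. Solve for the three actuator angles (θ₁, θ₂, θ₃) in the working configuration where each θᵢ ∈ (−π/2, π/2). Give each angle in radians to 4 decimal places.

θ₁ = 0.0874, θ₂ = 0.9601, θ₃ = 0.8728

φ1=0.0° → target in arm frame (0.2003, -0.0227)
  e−x'=-0.1403;  (l²−L²−(e−x')²−y'²−z²)/2L = -0.1802
  √(A²+B²)=0.4838;  θ1 = -1.8650+1.9524 ≈ 0.0874
rotate P by −φ2: (-0.1198, -0.1621, -0.4630)
  A cos θ + B sin θ = C:  0.1798·cos θ + -0.4630·sin θ = -0.2762
  √(A²+B²)=0.4967;  θ2 = -1.2004+2.1605 ≈ 0.9601
rotate P by −φ3: (-0.0805, 0.1848, -0.4630)
  A=0.1405, B=-0.4630, C=(l²−L²−A²−y'²−z²)/(2L)=-0.2644
  θ3 = atan2(B,A) + arccos(C/0.4838) = 0.8728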